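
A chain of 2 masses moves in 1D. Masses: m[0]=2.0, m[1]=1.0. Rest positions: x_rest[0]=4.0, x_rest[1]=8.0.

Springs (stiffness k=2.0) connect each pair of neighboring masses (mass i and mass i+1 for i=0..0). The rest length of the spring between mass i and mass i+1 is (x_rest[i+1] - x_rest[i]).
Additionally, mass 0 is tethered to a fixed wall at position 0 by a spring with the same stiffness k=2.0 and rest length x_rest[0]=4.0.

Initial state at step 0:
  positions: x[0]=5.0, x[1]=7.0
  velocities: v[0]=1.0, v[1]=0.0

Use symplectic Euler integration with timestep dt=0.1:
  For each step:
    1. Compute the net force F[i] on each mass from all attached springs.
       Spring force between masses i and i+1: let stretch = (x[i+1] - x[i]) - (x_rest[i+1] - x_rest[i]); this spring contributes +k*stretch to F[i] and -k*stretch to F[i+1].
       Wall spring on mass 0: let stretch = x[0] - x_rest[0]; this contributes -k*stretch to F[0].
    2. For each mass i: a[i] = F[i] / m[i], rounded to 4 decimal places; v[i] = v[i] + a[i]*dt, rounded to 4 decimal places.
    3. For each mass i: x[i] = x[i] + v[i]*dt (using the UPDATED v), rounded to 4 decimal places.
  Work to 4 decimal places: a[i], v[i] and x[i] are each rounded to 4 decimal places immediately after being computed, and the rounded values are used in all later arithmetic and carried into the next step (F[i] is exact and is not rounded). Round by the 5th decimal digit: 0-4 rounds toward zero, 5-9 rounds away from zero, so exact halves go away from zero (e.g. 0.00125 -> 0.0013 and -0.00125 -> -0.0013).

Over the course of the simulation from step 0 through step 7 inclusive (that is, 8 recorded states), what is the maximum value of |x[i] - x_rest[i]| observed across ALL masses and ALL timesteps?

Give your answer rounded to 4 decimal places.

Answer: 1.1170

Derivation:
Step 0: x=[5.0000 7.0000] v=[1.0000 0.0000]
Step 1: x=[5.0700 7.0400] v=[0.7000 0.4000]
Step 2: x=[5.1090 7.1206] v=[0.3900 0.8060]
Step 3: x=[5.1170 7.2410] v=[0.0803 1.2037]
Step 4: x=[5.0951 7.3989] v=[-0.2190 1.5789]
Step 5: x=[5.0453 7.5907] v=[-0.4981 1.9181]
Step 6: x=[4.9705 7.8116] v=[-0.7481 2.2090]
Step 7: x=[4.8744 8.0557] v=[-0.9610 2.4408]
Max displacement = 1.1170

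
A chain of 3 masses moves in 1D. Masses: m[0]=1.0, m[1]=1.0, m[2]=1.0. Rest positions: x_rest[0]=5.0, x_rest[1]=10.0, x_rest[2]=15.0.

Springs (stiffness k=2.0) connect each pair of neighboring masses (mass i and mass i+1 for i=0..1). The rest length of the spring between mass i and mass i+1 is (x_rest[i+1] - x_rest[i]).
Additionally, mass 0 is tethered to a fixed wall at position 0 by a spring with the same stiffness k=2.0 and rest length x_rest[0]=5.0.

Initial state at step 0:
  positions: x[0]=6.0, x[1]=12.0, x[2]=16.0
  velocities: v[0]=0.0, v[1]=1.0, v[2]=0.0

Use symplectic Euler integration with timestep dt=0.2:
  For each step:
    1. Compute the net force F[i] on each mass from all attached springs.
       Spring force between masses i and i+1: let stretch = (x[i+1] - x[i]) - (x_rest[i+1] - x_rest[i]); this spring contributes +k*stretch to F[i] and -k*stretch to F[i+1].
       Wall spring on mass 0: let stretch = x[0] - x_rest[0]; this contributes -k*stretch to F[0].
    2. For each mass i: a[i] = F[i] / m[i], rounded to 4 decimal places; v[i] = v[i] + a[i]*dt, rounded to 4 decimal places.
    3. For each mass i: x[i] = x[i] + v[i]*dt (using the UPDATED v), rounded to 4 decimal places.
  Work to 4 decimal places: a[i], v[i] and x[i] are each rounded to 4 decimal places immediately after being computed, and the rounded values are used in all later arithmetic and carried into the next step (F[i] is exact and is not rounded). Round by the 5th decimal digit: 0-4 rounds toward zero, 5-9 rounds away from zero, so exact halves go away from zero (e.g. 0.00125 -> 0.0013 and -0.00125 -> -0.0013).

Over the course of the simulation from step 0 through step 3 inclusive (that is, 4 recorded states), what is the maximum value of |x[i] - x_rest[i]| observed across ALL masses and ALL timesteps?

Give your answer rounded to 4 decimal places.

Answer: 2.0400

Derivation:
Step 0: x=[6.0000 12.0000 16.0000] v=[0.0000 1.0000 0.0000]
Step 1: x=[6.0000 12.0400 16.0800] v=[0.0000 0.2000 0.4000]
Step 2: x=[6.0032 11.9200 16.2368] v=[0.0160 -0.6000 0.7840]
Step 3: x=[5.9995 11.6720 16.4483] v=[-0.0186 -1.2400 1.0573]
Max displacement = 2.0400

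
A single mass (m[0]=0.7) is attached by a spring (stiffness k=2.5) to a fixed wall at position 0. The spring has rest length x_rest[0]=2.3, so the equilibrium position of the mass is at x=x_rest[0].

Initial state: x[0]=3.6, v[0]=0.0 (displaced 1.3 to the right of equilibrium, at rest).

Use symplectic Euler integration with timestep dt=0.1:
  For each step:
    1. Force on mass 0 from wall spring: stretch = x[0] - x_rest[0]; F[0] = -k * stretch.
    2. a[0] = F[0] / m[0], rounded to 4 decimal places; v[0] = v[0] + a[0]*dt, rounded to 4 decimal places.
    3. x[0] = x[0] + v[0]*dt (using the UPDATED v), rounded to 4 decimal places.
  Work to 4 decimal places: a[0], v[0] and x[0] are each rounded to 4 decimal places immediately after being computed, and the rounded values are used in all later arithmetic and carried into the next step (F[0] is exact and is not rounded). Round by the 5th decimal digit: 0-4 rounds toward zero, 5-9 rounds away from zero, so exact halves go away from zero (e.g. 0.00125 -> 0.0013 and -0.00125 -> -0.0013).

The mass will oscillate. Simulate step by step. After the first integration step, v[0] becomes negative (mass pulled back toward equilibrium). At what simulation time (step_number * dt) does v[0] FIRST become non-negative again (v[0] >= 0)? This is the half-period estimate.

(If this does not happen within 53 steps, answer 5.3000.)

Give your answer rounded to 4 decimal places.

Answer: 1.7000

Derivation:
Step 0: x=[3.6000] v=[0.0000]
Step 1: x=[3.5536] v=[-0.4643]
Step 2: x=[3.4624] v=[-0.9120]
Step 3: x=[3.3297] v=[-1.3271]
Step 4: x=[3.1602] v=[-1.6949]
Step 5: x=[2.9600] v=[-2.0021]
Step 6: x=[2.7362] v=[-2.2378]
Step 7: x=[2.4968] v=[-2.3936]
Step 8: x=[2.2504] v=[-2.4639]
Step 9: x=[2.0058] v=[-2.4462]
Step 10: x=[1.7717] v=[-2.3411]
Step 11: x=[1.5565] v=[-2.1524]
Step 12: x=[1.3678] v=[-1.8869]
Step 13: x=[1.2124] v=[-1.5540]
Step 14: x=[1.0958] v=[-1.1656]
Step 15: x=[1.0223] v=[-0.7355]
Step 16: x=[0.9944] v=[-0.2792]
Step 17: x=[1.0131] v=[0.1871]
First v>=0 after going negative at step 17, time=1.7000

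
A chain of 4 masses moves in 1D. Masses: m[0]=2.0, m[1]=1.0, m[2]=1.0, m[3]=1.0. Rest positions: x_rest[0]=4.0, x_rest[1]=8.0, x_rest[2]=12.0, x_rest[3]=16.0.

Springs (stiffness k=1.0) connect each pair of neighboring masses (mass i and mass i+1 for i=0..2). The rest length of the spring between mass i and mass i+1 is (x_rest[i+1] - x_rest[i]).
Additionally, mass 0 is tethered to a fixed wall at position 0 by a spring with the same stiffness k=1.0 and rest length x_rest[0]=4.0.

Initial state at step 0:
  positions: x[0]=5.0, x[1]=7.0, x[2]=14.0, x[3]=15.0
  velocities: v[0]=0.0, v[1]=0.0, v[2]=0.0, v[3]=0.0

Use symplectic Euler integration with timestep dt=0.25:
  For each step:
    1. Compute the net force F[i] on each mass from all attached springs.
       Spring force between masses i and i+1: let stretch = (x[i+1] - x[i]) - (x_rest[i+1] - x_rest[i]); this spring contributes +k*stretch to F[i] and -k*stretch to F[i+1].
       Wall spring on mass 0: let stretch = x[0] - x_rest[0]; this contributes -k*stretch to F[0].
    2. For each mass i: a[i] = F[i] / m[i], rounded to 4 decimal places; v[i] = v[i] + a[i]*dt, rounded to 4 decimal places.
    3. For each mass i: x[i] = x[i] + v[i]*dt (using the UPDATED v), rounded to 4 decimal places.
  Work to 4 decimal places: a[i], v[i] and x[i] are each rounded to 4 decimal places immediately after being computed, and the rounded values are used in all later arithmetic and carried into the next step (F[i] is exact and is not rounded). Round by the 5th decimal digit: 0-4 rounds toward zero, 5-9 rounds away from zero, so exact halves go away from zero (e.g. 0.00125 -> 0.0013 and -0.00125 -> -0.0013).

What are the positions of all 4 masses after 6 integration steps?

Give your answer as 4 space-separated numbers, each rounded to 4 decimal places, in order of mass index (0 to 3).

Answer: 3.8911 9.8588 10.3743 17.0091

Derivation:
Step 0: x=[5.0000 7.0000 14.0000 15.0000] v=[0.0000 0.0000 0.0000 0.0000]
Step 1: x=[4.9063 7.3125 13.6250 15.1875] v=[-0.3750 1.2500 -1.5000 0.7500]
Step 2: x=[4.7344 7.8692 12.9531 15.5274] v=[-0.6875 2.2266 -2.6875 1.3594]
Step 3: x=[4.5125 8.5477 12.1244 15.9564] v=[-0.8875 2.7139 -3.3149 1.7158]
Step 4: x=[4.2757 9.1975 11.3116 16.3959] v=[-0.9472 2.5993 -3.2511 1.7578]
Step 5: x=[4.0591 9.6719 10.6845 16.7676] v=[-0.8664 1.8974 -2.5086 1.4867]
Step 6: x=[3.8911 9.8588 10.3743 17.0091] v=[-0.6722 0.7474 -1.2410 0.9659]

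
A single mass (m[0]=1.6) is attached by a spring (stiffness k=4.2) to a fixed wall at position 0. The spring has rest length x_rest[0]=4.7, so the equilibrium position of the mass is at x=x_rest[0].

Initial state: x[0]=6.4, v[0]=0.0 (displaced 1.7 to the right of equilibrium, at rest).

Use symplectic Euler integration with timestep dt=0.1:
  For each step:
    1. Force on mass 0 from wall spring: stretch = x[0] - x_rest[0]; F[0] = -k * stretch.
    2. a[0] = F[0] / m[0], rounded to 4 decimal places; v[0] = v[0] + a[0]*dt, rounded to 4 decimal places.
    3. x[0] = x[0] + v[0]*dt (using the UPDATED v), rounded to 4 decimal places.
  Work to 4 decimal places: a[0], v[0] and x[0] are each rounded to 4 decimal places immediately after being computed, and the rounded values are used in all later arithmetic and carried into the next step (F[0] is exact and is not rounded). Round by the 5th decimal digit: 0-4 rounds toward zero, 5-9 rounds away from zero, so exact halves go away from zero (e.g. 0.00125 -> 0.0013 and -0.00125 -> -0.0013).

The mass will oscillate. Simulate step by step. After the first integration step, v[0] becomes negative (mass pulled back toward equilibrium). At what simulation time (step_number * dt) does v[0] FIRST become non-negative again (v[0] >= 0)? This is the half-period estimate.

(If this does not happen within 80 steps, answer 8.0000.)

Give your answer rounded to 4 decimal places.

Step 0: x=[6.4000] v=[0.0000]
Step 1: x=[6.3554] v=[-0.4463]
Step 2: x=[6.2673] v=[-0.8808]
Step 3: x=[6.1381] v=[-1.2922]
Step 4: x=[5.9711] v=[-1.6697]
Step 5: x=[5.7708] v=[-2.0034]
Step 6: x=[5.5424] v=[-2.2845]
Step 7: x=[5.2918] v=[-2.5056]
Step 8: x=[5.0257] v=[-2.6610]
Step 9: x=[4.7511] v=[-2.7465]
Step 10: x=[4.4751] v=[-2.7599]
Step 11: x=[4.2050] v=[-2.7009]
Step 12: x=[3.9479] v=[-2.5710]
Step 13: x=[3.7105] v=[-2.3736]
Step 14: x=[3.4991] v=[-2.1139]
Step 15: x=[3.3192] v=[-1.7987]
Step 16: x=[3.1756] v=[-1.4362]
Step 17: x=[3.0720] v=[-1.0360]
Step 18: x=[3.0111] v=[-0.6087]
Step 19: x=[2.9946] v=[-0.1654]
Step 20: x=[3.0228] v=[0.2823]
First v>=0 after going negative at step 20, time=2.0000

Answer: 2.0000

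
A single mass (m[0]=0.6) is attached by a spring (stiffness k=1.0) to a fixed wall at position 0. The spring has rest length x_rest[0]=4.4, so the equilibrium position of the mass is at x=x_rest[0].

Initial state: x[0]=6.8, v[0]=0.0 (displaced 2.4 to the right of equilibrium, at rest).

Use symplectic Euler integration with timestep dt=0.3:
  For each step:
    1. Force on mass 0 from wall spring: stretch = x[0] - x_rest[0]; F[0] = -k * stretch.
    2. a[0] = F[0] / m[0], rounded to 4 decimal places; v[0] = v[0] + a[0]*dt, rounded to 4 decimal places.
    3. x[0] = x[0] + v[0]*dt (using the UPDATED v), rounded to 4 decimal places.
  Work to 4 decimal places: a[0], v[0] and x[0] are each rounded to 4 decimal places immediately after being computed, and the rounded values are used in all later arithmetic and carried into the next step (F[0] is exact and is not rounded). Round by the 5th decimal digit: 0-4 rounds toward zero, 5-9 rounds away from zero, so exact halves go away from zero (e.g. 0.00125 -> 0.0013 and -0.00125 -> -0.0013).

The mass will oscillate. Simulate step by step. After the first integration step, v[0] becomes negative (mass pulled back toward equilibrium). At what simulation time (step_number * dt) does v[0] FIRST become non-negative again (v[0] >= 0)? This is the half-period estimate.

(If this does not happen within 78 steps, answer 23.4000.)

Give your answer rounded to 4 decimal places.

Step 0: x=[6.8000] v=[0.0000]
Step 1: x=[6.4400] v=[-1.2000]
Step 2: x=[5.7740] v=[-2.2200]
Step 3: x=[4.9019] v=[-2.9070]
Step 4: x=[3.9545] v=[-3.1580]
Step 5: x=[3.0739] v=[-2.9353]
Step 6: x=[2.3922] v=[-2.2722]
Step 7: x=[2.0117] v=[-1.2683]
Step 8: x=[1.9894] v=[-0.0742]
Step 9: x=[2.3287] v=[1.1311]
First v>=0 after going negative at step 9, time=2.7000

Answer: 2.7000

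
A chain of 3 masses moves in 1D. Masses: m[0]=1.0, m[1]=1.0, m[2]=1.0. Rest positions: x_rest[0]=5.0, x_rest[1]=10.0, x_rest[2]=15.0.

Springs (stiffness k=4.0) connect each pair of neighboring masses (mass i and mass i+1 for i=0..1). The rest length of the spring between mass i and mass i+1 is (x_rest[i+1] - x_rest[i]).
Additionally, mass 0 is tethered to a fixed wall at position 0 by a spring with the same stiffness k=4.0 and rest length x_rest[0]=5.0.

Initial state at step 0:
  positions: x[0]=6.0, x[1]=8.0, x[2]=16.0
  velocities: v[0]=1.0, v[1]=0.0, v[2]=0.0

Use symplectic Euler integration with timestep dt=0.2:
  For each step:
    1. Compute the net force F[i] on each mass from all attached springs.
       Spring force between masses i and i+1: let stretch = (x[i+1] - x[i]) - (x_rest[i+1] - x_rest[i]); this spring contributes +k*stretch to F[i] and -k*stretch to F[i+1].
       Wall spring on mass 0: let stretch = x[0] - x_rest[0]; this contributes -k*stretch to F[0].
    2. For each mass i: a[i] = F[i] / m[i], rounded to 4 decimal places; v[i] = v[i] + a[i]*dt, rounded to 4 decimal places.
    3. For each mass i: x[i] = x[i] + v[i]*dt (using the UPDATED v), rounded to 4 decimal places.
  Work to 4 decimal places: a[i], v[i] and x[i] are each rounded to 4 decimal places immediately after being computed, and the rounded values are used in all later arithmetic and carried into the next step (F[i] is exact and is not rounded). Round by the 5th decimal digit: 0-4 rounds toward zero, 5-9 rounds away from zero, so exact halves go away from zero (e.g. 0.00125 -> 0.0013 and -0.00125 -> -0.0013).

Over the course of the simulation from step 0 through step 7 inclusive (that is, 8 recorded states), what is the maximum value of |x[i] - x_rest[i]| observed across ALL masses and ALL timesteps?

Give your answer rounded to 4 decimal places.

Step 0: x=[6.0000 8.0000 16.0000] v=[1.0000 0.0000 0.0000]
Step 1: x=[5.5600 8.9600 15.5200] v=[-2.2000 4.8000 -2.4000]
Step 2: x=[4.7744 10.4256 14.7904] v=[-3.9280 7.3280 -3.6480]
Step 3: x=[4.1291 11.6854 14.1624] v=[-3.2266 6.2989 -3.1398]
Step 4: x=[4.0321 12.1325 13.9381] v=[-0.4848 2.2355 -1.1214]
Step 5: x=[4.5861 11.5724 14.2249] v=[2.7698 -2.8003 1.4341]
Step 6: x=[5.5241 10.3189 14.8873] v=[4.6900 -6.2673 3.3121]
Step 7: x=[6.3454 9.0292 15.6188] v=[4.1066 -6.4484 3.6574]
Max displacement = 2.1325

Answer: 2.1325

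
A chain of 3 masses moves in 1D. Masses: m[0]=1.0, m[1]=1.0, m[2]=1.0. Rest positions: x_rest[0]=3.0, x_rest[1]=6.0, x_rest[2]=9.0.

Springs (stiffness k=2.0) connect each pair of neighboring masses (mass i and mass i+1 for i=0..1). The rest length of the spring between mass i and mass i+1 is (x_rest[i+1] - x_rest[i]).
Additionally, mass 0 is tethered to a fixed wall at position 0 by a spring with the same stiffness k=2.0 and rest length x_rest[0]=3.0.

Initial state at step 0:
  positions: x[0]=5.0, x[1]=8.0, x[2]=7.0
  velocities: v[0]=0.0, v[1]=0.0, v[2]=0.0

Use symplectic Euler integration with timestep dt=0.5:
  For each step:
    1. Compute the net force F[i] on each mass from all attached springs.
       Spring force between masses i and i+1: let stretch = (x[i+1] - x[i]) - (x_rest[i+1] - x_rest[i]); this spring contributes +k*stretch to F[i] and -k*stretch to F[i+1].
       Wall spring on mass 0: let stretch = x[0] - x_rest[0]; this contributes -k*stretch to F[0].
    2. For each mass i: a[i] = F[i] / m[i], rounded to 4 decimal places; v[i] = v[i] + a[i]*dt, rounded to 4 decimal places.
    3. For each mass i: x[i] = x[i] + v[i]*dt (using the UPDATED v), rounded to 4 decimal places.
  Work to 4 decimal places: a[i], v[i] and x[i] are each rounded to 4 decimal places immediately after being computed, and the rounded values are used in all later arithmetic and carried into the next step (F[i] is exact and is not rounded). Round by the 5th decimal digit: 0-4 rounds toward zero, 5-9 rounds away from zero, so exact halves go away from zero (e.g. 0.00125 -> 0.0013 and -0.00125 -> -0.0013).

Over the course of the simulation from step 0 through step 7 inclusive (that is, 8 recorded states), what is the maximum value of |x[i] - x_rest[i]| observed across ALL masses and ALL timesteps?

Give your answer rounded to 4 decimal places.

Step 0: x=[5.0000 8.0000 7.0000] v=[0.0000 0.0000 0.0000]
Step 1: x=[4.0000 6.0000 9.0000] v=[-2.0000 -4.0000 4.0000]
Step 2: x=[2.0000 4.5000 11.0000] v=[-4.0000 -3.0000 4.0000]
Step 3: x=[0.2500 5.0000 11.2500] v=[-3.5000 1.0000 0.5000]
Step 4: x=[0.7500 6.2500 9.8750] v=[1.0000 2.5000 -2.7500]
Step 5: x=[3.6250 6.5625 8.1875] v=[5.7500 0.6250 -3.3750]
Step 6: x=[6.1563 6.2188 7.1875] v=[5.0625 -0.6875 -2.0000]
Step 7: x=[5.6407 6.3282 7.2032] v=[-1.0313 0.2187 0.0313]
Max displacement = 3.1563

Answer: 3.1563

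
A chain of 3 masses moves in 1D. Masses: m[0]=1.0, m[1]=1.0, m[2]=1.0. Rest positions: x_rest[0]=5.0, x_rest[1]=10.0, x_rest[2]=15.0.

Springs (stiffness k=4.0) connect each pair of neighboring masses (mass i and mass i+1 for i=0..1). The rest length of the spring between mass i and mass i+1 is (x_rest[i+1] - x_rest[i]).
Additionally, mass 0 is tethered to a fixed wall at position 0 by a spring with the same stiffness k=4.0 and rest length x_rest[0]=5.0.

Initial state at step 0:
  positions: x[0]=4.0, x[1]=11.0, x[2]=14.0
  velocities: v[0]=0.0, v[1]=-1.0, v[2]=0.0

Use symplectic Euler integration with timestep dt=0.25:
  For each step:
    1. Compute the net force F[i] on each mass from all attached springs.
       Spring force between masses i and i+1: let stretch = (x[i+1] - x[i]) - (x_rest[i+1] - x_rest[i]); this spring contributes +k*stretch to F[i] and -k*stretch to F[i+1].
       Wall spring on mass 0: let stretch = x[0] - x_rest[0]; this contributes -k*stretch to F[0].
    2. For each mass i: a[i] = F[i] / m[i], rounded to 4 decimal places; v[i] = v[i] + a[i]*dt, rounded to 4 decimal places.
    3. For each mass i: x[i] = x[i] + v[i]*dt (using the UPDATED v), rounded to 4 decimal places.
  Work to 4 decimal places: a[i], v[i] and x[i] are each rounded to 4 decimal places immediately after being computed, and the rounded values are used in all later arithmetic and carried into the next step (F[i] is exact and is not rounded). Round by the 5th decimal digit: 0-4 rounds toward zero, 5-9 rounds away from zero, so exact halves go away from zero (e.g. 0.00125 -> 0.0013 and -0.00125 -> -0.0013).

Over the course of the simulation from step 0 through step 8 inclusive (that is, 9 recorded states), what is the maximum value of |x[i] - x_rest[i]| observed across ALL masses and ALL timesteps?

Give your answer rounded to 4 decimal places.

Answer: 1.9375

Derivation:
Step 0: x=[4.0000 11.0000 14.0000] v=[0.0000 -1.0000 0.0000]
Step 1: x=[4.7500 9.7500 14.5000] v=[3.0000 -5.0000 2.0000]
Step 2: x=[5.5625 8.4375 15.0625] v=[3.2500 -5.2500 2.2500]
Step 3: x=[5.7031 8.0625 15.2188] v=[0.5625 -1.5000 0.6250]
Step 4: x=[5.0078 8.8867 14.8360] v=[-2.7812 3.2969 -1.5313]
Step 5: x=[4.0303 10.2285 14.2159] v=[-3.9101 5.3673 -2.4806]
Step 6: x=[3.5948 11.0176 13.8489] v=[-1.7422 3.1565 -1.4680]
Step 7: x=[4.1163 10.6589 14.0241] v=[2.0858 -1.4350 0.7007]
Step 8: x=[5.2443 9.5058 14.6080] v=[4.5121 -4.6124 2.3355]
Max displacement = 1.9375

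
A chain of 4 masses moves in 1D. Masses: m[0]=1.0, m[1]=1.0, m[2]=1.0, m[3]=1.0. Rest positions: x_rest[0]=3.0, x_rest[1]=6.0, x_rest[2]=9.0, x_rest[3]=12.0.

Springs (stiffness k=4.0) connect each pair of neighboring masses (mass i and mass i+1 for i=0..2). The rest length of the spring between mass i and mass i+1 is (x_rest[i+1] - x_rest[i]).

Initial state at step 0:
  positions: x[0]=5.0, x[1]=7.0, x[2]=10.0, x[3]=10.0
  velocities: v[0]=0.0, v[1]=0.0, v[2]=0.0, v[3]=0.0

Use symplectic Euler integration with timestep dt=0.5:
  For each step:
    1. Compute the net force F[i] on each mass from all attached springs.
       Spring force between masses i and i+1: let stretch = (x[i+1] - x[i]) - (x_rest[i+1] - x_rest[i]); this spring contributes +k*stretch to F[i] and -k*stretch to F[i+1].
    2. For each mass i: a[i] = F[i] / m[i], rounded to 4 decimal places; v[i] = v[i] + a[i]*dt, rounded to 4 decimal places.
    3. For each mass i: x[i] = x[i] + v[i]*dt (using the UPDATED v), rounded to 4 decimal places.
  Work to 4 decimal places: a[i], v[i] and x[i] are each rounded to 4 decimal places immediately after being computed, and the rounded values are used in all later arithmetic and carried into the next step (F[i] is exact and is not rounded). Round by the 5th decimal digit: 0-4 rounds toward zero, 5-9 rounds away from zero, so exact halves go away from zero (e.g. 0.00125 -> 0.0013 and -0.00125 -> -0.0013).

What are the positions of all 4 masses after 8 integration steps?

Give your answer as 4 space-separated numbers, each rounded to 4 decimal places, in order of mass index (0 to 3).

Answer: 5.0000 7.0000 10.0000 10.0000

Derivation:
Step 0: x=[5.0000 7.0000 10.0000 10.0000] v=[0.0000 0.0000 0.0000 0.0000]
Step 1: x=[4.0000 8.0000 7.0000 13.0000] v=[-2.0000 2.0000 -6.0000 6.0000]
Step 2: x=[4.0000 4.0000 11.0000 13.0000] v=[0.0000 -8.0000 8.0000 0.0000]
Step 3: x=[1.0000 7.0000 10.0000 14.0000] v=[-6.0000 6.0000 -2.0000 2.0000]
Step 4: x=[1.0000 7.0000 10.0000 14.0000] v=[0.0000 0.0000 0.0000 0.0000]
Step 5: x=[4.0000 4.0000 11.0000 13.0000] v=[6.0000 -6.0000 2.0000 -2.0000]
Step 6: x=[4.0000 8.0000 7.0000 13.0000] v=[0.0000 8.0000 -8.0000 0.0000]
Step 7: x=[5.0000 7.0000 10.0000 10.0000] v=[2.0000 -2.0000 6.0000 -6.0000]
Step 8: x=[5.0000 7.0000 10.0000 10.0000] v=[0.0000 0.0000 0.0000 0.0000]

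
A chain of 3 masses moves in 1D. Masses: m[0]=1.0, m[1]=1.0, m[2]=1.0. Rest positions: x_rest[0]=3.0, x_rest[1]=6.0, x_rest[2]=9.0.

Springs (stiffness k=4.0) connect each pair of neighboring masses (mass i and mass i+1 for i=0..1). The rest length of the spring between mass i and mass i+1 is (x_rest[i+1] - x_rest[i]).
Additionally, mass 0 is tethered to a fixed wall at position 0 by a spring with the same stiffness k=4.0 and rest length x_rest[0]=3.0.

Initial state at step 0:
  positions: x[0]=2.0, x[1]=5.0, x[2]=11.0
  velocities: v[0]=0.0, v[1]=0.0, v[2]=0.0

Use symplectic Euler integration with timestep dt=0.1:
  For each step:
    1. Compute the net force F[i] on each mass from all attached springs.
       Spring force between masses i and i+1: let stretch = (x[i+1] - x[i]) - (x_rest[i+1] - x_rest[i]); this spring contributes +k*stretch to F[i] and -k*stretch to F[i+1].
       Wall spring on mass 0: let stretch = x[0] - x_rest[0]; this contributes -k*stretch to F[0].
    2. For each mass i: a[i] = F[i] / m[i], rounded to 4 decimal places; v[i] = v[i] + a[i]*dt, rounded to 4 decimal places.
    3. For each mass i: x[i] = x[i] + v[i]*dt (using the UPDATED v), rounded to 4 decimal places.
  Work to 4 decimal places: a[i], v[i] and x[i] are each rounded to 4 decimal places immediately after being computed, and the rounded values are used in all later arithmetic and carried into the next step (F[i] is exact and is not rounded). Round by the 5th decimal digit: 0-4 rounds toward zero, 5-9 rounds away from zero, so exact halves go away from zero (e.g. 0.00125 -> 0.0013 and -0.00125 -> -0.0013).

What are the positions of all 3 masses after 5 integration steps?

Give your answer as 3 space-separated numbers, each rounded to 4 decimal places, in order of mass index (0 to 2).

Step 0: x=[2.0000 5.0000 11.0000] v=[0.0000 0.0000 0.0000]
Step 1: x=[2.0400 5.1200 10.8800] v=[0.4000 1.2000 -1.2000]
Step 2: x=[2.1216 5.3472 10.6496] v=[0.8160 2.2720 -2.3040]
Step 3: x=[2.2474 5.6575 10.3271] v=[1.2576 3.1027 -3.2250]
Step 4: x=[2.4197 6.0182 9.9378] v=[1.7227 3.6065 -3.8928]
Step 5: x=[2.6391 6.3917 9.5117] v=[2.1942 3.7349 -4.2606]

Answer: 2.6391 6.3917 9.5117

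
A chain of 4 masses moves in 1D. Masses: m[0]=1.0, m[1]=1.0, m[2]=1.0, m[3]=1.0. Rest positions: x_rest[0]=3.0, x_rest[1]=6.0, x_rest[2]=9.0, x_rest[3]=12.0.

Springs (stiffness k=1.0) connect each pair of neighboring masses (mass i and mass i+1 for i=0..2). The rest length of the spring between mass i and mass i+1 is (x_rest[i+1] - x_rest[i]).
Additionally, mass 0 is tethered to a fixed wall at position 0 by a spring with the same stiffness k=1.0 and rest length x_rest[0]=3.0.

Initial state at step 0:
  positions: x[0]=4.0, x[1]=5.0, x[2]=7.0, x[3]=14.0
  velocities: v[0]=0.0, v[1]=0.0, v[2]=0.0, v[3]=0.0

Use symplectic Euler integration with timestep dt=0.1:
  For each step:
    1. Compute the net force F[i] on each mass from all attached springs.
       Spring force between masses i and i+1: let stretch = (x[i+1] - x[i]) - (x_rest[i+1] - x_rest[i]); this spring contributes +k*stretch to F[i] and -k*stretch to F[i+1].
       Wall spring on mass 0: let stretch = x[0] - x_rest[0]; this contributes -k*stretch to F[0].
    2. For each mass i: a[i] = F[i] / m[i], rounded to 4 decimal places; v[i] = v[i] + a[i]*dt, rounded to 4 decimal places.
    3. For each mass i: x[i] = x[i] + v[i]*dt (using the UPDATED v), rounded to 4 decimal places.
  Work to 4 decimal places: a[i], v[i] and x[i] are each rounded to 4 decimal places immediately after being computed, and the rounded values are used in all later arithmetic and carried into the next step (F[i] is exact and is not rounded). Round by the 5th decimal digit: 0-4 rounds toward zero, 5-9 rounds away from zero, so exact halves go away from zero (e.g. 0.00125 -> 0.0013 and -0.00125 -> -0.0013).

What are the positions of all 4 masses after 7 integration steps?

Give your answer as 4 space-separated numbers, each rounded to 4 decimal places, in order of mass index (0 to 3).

Step 0: x=[4.0000 5.0000 7.0000 14.0000] v=[0.0000 0.0000 0.0000 0.0000]
Step 1: x=[3.9700 5.0100 7.0500 13.9600] v=[-0.3000 0.1000 0.5000 -0.4000]
Step 2: x=[3.9107 5.0300 7.1487 13.8809] v=[-0.5930 0.2000 0.9870 -0.7910]
Step 3: x=[3.8235 5.0600 7.2935 13.7645] v=[-0.8721 0.2999 1.4484 -1.1642]
Step 4: x=[3.7104 5.1000 7.4807 13.6134] v=[-1.1308 0.3996 1.8722 -1.5113]
Step 5: x=[3.5741 5.1499 7.7054 13.4309] v=[-1.3629 0.4987 2.2474 -1.8246]
Step 6: x=[3.4178 5.2096 7.9618 13.2212] v=[-1.5627 0.5967 2.5644 -2.0972]
Step 7: x=[3.2453 5.2789 8.2433 12.9889] v=[-1.7253 0.6927 2.8151 -2.3231]

Answer: 3.2453 5.2789 8.2433 12.9889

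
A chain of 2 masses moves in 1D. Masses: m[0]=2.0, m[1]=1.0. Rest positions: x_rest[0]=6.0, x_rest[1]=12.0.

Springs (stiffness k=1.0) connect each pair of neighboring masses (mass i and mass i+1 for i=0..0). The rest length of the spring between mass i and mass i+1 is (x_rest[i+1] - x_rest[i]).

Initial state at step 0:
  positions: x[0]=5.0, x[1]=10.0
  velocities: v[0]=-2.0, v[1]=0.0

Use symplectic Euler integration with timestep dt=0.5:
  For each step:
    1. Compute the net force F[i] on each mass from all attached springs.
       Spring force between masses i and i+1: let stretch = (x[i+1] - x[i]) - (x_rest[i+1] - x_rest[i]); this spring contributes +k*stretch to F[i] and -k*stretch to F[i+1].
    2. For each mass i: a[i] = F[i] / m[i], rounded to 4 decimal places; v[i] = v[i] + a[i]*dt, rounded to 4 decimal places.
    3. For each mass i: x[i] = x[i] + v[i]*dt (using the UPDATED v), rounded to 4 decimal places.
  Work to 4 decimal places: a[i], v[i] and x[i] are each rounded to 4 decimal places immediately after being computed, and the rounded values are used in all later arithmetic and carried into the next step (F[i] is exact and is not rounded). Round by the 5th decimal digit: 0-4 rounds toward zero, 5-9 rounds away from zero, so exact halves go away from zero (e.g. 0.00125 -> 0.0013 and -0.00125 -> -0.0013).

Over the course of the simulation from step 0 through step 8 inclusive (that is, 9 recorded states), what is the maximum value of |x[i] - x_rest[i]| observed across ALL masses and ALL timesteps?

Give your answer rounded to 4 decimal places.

Answer: 8.1525

Derivation:
Step 0: x=[5.0000 10.0000] v=[-2.0000 0.0000]
Step 1: x=[3.8750 10.2500] v=[-2.2500 0.5000]
Step 2: x=[2.7969 10.4063] v=[-2.1563 0.3125]
Step 3: x=[1.9199 10.1602] v=[-1.7540 -0.4922]
Step 4: x=[1.3230 9.3540] v=[-1.1939 -1.6124]
Step 5: x=[0.9799 8.0401] v=[-0.6862 -2.6279]
Step 6: x=[0.7693 6.4611] v=[-0.4212 -3.1580]
Step 7: x=[0.5202 4.9592] v=[-0.4983 -3.0039]
Step 8: x=[0.0759 3.8475] v=[-0.8886 -2.2234]
Max displacement = 8.1525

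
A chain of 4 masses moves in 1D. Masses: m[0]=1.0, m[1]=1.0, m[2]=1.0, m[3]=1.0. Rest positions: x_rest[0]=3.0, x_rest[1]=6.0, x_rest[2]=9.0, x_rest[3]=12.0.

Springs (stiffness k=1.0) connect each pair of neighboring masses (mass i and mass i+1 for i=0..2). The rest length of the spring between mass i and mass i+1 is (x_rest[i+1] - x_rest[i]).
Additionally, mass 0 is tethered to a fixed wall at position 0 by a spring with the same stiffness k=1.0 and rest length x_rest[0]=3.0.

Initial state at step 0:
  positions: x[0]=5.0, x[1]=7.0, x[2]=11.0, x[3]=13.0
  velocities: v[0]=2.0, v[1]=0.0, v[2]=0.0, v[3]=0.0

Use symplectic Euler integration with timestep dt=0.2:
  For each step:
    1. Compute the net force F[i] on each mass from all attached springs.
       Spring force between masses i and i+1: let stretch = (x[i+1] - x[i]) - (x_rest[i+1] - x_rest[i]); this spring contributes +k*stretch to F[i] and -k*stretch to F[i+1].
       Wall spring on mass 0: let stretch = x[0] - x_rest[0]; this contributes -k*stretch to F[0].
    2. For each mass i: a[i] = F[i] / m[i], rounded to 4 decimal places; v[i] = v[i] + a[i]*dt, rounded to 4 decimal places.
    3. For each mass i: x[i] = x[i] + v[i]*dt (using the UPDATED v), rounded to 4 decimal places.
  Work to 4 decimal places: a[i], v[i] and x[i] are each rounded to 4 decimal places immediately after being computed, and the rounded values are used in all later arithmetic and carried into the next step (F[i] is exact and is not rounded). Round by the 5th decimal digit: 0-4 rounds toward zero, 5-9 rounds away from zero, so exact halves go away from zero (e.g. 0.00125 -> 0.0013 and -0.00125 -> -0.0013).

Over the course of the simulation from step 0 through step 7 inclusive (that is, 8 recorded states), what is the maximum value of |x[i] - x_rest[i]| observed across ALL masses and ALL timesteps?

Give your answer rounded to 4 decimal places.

Answer: 2.4363

Derivation:
Step 0: x=[5.0000 7.0000 11.0000 13.0000] v=[2.0000 0.0000 0.0000 0.0000]
Step 1: x=[5.2800 7.0800 10.9200 13.0400] v=[1.4000 0.4000 -0.4000 0.2000]
Step 2: x=[5.4208 7.2416 10.7712 13.1152] v=[0.7040 0.8080 -0.7440 0.3760]
Step 3: x=[5.4176 7.4716 10.5750 13.2166] v=[-0.0160 1.1498 -0.9811 0.5072]
Step 4: x=[5.2799 7.7435 10.3603 13.3324] v=[-0.6887 1.3597 -1.0735 0.5789]
Step 5: x=[5.0295 8.0216 10.1598 13.4493] v=[-1.2520 1.3903 -1.0024 0.5845]
Step 6: x=[4.6976 8.2655 10.0054 13.5546] v=[-1.6595 1.2195 -0.7721 0.5266]
Step 7: x=[4.3205 8.4363 9.9234 13.6380] v=[-1.8854 0.8539 -0.4102 0.4168]
Max displacement = 2.4363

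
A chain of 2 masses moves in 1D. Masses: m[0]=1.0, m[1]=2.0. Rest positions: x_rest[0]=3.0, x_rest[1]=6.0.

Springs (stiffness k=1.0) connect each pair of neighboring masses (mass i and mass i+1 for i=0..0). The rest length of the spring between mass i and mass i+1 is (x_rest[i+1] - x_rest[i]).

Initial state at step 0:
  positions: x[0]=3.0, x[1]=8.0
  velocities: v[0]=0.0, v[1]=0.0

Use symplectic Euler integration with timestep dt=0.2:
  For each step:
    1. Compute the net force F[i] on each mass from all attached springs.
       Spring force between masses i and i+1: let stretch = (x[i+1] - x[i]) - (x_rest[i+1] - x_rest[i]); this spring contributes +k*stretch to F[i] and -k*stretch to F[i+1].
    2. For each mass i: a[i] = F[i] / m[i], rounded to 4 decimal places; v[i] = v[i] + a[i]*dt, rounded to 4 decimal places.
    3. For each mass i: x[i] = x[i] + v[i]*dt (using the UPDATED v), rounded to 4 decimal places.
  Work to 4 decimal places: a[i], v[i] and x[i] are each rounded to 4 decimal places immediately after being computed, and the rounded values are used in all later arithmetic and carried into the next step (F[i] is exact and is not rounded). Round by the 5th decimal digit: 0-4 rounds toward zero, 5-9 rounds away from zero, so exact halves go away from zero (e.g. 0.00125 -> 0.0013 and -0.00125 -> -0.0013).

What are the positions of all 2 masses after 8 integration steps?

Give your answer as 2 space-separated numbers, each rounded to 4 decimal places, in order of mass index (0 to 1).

Answer: 4.9968 7.0015

Derivation:
Step 0: x=[3.0000 8.0000] v=[0.0000 0.0000]
Step 1: x=[3.0800 7.9600] v=[0.4000 -0.2000]
Step 2: x=[3.2352 7.8824] v=[0.7760 -0.3880]
Step 3: x=[3.4563 7.7719] v=[1.1054 -0.5527]
Step 4: x=[3.7300 7.6350] v=[1.3685 -0.6843]
Step 5: x=[4.0399 7.4800] v=[1.5495 -0.7748]
Step 6: x=[4.3674 7.3162] v=[1.6375 -0.8188]
Step 7: x=[4.6929 7.1535] v=[1.6273 -0.8137]
Step 8: x=[4.9968 7.0015] v=[1.5194 -0.7598]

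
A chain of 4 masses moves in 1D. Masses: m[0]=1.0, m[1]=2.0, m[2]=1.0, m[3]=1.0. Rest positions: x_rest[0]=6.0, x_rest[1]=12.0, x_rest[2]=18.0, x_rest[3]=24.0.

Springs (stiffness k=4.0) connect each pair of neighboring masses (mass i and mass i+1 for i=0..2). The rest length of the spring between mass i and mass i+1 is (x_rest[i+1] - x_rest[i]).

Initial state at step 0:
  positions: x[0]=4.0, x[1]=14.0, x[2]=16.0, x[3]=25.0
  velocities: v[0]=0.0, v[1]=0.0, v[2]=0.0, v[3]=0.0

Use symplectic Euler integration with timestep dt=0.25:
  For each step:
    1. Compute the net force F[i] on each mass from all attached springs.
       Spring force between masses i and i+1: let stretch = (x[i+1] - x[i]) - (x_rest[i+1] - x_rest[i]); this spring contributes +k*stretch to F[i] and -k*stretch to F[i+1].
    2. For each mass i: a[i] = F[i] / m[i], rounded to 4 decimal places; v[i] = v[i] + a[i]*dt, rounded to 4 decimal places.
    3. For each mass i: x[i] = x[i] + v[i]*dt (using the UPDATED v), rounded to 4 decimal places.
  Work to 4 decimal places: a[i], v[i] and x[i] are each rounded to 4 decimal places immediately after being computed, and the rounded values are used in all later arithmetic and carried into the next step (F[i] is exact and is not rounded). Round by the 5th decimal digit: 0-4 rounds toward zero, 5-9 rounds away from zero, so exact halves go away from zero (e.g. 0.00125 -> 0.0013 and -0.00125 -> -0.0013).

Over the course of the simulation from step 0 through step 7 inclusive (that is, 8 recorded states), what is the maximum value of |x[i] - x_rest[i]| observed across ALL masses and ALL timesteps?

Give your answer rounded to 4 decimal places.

Step 0: x=[4.0000 14.0000 16.0000 25.0000] v=[0.0000 0.0000 0.0000 0.0000]
Step 1: x=[5.0000 13.0000 17.7500 24.2500] v=[4.0000 -4.0000 7.0000 -3.0000]
Step 2: x=[6.5000 11.5938 19.9375 23.3750] v=[6.0000 -5.6250 8.7500 -3.5000]
Step 3: x=[7.7735 10.5938 20.8985 23.1406] v=[5.0938 -4.0001 3.8438 -0.9375]
Step 4: x=[8.2520 10.5293 19.8438 23.8457] v=[1.9141 -0.2579 -4.2188 2.8204]
Step 5: x=[7.7999 11.3445 17.4610 25.0503] v=[-1.8086 3.2607 -9.5314 4.8185]
Step 6: x=[6.7339 12.4812 15.4464 25.8576] v=[-4.2640 4.5467 -8.0586 3.2292]
Step 7: x=[5.6047 13.2701 15.2933 25.5621] v=[-4.5167 3.1557 -0.6126 -1.1820]
Max displacement = 2.8985

Answer: 2.8985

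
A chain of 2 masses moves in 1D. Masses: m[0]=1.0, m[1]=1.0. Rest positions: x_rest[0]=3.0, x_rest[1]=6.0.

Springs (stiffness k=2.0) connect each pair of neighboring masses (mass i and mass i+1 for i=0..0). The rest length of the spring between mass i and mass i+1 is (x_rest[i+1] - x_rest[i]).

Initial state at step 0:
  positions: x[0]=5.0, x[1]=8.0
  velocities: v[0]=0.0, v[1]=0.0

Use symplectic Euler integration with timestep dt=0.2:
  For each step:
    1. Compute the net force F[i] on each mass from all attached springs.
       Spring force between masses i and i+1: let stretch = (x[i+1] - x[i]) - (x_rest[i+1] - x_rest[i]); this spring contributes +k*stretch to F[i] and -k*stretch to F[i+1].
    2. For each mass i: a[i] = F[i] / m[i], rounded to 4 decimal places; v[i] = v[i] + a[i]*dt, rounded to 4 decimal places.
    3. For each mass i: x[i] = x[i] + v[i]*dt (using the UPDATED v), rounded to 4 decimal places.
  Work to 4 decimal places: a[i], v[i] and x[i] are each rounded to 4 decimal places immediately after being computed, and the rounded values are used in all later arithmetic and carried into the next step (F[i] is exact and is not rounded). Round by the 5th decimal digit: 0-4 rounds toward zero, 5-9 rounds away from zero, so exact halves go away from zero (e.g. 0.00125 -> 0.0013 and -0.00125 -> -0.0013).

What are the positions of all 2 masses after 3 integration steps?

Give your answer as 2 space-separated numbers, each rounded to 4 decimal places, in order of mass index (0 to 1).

Step 0: x=[5.0000 8.0000] v=[0.0000 0.0000]
Step 1: x=[5.0000 8.0000] v=[0.0000 0.0000]
Step 2: x=[5.0000 8.0000] v=[0.0000 0.0000]
Step 3: x=[5.0000 8.0000] v=[0.0000 0.0000]

Answer: 5.0000 8.0000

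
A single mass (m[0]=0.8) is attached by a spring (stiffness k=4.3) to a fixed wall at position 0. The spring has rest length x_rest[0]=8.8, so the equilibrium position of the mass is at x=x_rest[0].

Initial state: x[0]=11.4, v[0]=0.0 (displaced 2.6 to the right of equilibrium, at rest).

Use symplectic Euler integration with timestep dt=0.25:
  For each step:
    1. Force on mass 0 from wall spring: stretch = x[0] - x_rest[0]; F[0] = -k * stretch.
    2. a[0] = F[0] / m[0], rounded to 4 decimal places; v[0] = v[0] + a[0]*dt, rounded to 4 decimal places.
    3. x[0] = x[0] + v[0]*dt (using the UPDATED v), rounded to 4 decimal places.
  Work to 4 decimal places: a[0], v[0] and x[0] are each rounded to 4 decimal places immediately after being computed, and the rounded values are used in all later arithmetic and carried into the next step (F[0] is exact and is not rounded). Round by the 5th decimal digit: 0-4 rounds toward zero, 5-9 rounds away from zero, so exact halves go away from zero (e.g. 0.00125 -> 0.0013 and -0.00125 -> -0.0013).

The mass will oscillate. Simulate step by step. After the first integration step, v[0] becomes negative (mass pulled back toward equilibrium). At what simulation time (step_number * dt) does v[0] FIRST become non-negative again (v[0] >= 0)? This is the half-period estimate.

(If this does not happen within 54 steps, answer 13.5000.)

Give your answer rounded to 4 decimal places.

Answer: 1.5000

Derivation:
Step 0: x=[11.4000] v=[0.0000]
Step 1: x=[10.5266] v=[-3.4938]
Step 2: x=[9.0731] v=[-5.8139]
Step 3: x=[7.5279] v=[-6.1809]
Step 4: x=[6.4100] v=[-4.4715]
Step 5: x=[6.0950] v=[-1.2599]
Step 6: x=[6.6888] v=[2.3750]
First v>=0 after going negative at step 6, time=1.5000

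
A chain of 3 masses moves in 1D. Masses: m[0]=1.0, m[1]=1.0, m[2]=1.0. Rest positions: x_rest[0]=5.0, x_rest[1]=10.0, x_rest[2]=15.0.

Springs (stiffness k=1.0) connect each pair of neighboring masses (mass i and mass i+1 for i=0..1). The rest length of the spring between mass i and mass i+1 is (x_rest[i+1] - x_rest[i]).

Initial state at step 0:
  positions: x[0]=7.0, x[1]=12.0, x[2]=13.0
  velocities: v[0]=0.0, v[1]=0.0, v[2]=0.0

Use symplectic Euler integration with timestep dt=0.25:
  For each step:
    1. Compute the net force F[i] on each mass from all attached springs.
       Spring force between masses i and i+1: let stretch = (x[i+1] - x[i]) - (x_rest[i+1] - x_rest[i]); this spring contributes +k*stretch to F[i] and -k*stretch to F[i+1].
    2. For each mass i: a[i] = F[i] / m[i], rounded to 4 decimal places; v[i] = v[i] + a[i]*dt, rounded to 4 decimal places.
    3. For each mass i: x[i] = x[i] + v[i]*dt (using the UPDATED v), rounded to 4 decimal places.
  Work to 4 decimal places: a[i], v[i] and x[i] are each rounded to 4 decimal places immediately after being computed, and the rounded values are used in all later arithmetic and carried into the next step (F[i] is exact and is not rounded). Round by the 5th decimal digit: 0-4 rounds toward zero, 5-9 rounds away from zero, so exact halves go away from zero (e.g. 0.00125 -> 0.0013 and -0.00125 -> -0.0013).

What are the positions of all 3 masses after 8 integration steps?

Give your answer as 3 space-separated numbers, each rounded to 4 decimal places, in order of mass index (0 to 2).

Answer: 5.1717 9.5157 17.3127

Derivation:
Step 0: x=[7.0000 12.0000 13.0000] v=[0.0000 0.0000 0.0000]
Step 1: x=[7.0000 11.7500 13.2500] v=[0.0000 -1.0000 1.0000]
Step 2: x=[6.9844 11.2969 13.7188] v=[-0.0625 -1.8125 1.8750]
Step 3: x=[6.9258 10.7256 14.3487] v=[-0.2344 -2.2852 2.5195]
Step 4: x=[6.7922 10.1433 15.0646] v=[-0.5345 -2.3294 2.8637]
Step 5: x=[6.5555 9.6591 15.7855] v=[-0.9467 -1.9369 2.8834]
Step 6: x=[6.2003 9.3638 16.4360] v=[-1.4208 -1.1812 2.6018]
Step 7: x=[5.7303 9.3128 16.9570] v=[-1.8799 -0.2040 2.0838]
Step 8: x=[5.1717 9.5157 17.3127] v=[-2.2343 0.8114 1.4228]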